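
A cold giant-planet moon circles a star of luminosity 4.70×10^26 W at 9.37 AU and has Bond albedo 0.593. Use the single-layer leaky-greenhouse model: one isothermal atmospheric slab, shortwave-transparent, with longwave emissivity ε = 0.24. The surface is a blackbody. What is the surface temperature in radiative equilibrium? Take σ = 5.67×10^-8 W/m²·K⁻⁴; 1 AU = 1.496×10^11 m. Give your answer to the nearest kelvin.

79 kelvin

Orbital distance: d = 9.37 AU = 1.402×10^12 m.
S = L/(4πd²) = 19.03 W/m².
Effective emission temperature (TOA balance): σT_e⁴ = S(1−α)/4 = 1.937 W/m² → T_e = 76.45 K.
For a single slab of emissivity ε, T_s⁴ = 2T_e⁴/(2−ε); thus T_s = 76.45·(1.136)^(1/4) = 78.93 K.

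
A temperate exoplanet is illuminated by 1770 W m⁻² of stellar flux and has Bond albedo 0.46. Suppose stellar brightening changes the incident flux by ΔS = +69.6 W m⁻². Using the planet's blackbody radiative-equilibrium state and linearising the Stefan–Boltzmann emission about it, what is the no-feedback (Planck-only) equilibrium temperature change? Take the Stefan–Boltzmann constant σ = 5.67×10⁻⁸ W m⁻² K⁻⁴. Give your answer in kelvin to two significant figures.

2.5 K

Reference equilibrium: T_e = [S(1−α)/(4σ)]^(1/4) = 254.8 K.
Only a fraction (1−α) is absorbed and it's spread over 4πR², so ΔF = (1−α)ΔS/4 = 9.396 W m⁻².
Linearising σT⁴ gives d(σT⁴)/dT = 4σT_e³ = 3.751 W m⁻² per K.
So ΔT₀ = 9.396/3.751 = 2.50 K.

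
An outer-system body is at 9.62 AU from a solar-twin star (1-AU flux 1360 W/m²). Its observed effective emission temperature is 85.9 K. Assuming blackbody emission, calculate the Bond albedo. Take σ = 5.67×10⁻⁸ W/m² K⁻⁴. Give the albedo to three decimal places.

Flux at the orbit: S = 1360/(9.62)² = 14.70 W/m².
Energy balance: S(1−α)/4 = σT⁴, so 1−α = 4σT⁴/S.
σT⁴ = 3.087 W/m², so 4σT⁴ = 12.35 W/m².
Hence α = 1 − 12.35/14.70 = 0.1597.

0.160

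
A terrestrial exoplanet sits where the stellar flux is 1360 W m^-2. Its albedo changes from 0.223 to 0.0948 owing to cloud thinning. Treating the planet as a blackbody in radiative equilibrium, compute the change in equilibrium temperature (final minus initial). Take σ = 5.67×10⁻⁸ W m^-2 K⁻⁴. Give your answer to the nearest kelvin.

10 K

With α = 0.223, T₁ = 261.3 K.
Final:   T₂ = [S(1−0.0948)/(4σ)]^(1/4) = 271.4 K.
Change: 271.4 − 261.3 = 10.17 K.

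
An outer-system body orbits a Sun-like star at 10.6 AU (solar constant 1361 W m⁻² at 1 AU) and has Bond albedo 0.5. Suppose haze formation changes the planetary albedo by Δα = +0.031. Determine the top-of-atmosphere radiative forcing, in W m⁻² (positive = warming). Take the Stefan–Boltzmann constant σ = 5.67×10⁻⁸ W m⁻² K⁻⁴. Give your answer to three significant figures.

-0.0939 W m⁻²

By the inverse-square law, S = 1361/10.6² = 12.11 W m⁻².
TOA radiative forcing: ΔF = −S·Δα/4 = −12.11·(+0.031)/4 = -0.09387 W m⁻².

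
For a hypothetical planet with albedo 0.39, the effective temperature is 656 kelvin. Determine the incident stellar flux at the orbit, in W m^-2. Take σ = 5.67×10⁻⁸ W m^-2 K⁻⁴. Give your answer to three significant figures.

68900 W m^-2

From S(1−α)/4 = σT⁴: S = 4σT⁴/(1−α).
The emitted flux is σT⁴ = 10500 W m^-2.
So S = 4×10500/(1−0.39) = 68850 W m^-2.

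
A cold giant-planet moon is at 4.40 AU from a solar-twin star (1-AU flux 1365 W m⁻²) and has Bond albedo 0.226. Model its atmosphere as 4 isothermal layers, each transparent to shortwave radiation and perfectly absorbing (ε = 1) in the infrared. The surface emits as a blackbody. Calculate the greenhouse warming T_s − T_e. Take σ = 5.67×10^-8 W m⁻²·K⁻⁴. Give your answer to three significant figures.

61.7 K

Flux at the orbit: S = 1365/(4.40)² = 70.51 W m⁻².
The effective emission temperature is T_e = [S(1−α)/(4σ)]^¼ = 124.5 K.
Surface: T_s = (5)^¼·T_e = 186.2 K.
So the greenhouse effect raises the surface by 186.2 − 124.5 = 61.69 K.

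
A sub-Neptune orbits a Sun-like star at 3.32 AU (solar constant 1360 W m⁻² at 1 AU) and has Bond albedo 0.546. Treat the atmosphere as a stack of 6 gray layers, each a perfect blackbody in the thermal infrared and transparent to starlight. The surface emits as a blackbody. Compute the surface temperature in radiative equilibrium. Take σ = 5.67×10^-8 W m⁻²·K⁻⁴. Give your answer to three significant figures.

204 kelvin

Irradiance scales as 1/d², so S = 1360 W m⁻² × (1/3.32)² = 123.4 W m⁻².
OLR = S(1−α)/4 = 14.00 W m⁻²; the top layer radiates at T_e = 125.4 K.
With N = 6 opaque layers, T_s = (N+1)^(1/4)·T_e = 7^(1/4)·125.4 = 203.9 K.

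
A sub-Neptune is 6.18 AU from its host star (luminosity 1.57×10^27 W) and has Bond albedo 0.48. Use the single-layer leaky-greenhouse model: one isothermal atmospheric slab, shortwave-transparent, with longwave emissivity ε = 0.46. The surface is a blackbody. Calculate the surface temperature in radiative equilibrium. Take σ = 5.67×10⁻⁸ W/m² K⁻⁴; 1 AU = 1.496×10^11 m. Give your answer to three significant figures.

144 K

d = 6.18 × 1.496×10^11 m = 9.245×10^11 m.
Spreading L over a sphere of radius d: S = 1.57×10^27/(4π·9.25×10^11²) = 146.2 W/m².
At the top of the atmosphere, σT_e⁴ = S(1−α)/4 = 19.00 W/m², giving T_e = 135.3 K.
The surface balance (absorbed SW + ε·downward IR = σT_s⁴) with T_a⁴ = T_s⁴/2 reduces to T_s = T_e·[2/(2−ε)]^¼ = 144.4 K.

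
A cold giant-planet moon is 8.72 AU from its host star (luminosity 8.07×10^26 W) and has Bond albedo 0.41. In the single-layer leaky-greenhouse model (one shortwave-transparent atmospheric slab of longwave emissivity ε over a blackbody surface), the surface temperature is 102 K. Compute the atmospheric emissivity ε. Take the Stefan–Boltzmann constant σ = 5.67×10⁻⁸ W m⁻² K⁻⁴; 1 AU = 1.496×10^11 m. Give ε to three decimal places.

Orbital distance: d = 8.72 AU = 1.305×10^12 m.
S = L/(4πd²) = 37.74 W m⁻².
TOA balance gives T_e = 99.54 K.
Since (2−ε)/2 = (T_e/T_s)⁴ = 0.9069, ε = 0.1861.

0.186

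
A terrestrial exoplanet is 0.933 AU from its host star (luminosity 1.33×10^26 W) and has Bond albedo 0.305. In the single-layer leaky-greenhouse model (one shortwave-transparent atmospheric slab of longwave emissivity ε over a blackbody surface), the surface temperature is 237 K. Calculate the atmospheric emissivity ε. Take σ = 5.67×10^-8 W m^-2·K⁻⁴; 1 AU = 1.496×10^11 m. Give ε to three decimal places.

0.945

d = 0.933 × 1.496×10^11 m = 1.396×10^11 m.
Spreading L over a sphere of radius d: S = 1.33×10^26/(4π·1.40×10^11²) = 543.3 W m^-2.
Effective temperature: T_e = [S(1−α)/(4σ)]^(1/4) = 202.0 K.
T_s⁴ = T_e⁴·2/(2−ε) → ε = 2 − 2(T_e/T_s)⁴ = 2 − 2·(202.0/237)⁴ = 0.9447.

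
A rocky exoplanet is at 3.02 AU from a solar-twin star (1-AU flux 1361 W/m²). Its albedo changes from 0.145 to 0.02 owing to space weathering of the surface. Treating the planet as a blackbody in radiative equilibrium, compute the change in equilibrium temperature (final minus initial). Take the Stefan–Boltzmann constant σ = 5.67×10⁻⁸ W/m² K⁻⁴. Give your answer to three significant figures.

Irradiance scales as 1/d², so S = 1361 W/m² × (1/3.02)² = 149.2 W/m².
With α = 0.145, T₁ = 154.0 K.
After:  T₂ = [149.2·0.98/(4σ)]^(1/4) = 159.4 K.
Change: 159.4 − 154.0 = 5.344 K.

5.34 kelvin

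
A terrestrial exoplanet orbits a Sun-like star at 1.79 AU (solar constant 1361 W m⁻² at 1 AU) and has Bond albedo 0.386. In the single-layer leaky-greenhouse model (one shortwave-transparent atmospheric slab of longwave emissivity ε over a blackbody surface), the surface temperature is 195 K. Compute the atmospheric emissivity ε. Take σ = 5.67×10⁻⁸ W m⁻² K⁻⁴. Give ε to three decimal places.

By the inverse-square law, S = 1361/1.79² = 424.8 W m⁻².
First, T_e = [424.8·(1−0.386)/(4σ)]^(1/4) = 184.1 K.
Inverting T_s⁴ = 2T_e⁴/(2−ε): (T_e/T_s)⁴ = 0.7953, so ε = 2(1 − 0.7953) = 0.4094.

0.409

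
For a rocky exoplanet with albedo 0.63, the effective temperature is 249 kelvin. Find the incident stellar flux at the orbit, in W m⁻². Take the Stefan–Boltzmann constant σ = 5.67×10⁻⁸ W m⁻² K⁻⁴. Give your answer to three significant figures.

2360 W m⁻²

From S(1−α)/4 = σT⁴: S = 4σT⁴/(1−α).
The emitted flux is σT⁴ = 218.0 W m⁻².
So S = 4×218.0/(1−0.63) = 2356 W m⁻².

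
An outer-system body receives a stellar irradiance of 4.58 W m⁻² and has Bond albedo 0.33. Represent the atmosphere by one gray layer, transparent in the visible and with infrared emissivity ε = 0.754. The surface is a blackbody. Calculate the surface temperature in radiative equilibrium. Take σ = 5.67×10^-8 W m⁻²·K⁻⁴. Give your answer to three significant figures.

68.3 K

The planet radiates to space at T_e = [S(1−α)/(4σ)]^(1/4) = 60.65 K.
Surface balance with a leaky layer gives σT_s⁴ = σT_e⁴·2/(2−ε), so T_s = T_e·[2/(2−0.754)]^(1/4) = 68.27 K.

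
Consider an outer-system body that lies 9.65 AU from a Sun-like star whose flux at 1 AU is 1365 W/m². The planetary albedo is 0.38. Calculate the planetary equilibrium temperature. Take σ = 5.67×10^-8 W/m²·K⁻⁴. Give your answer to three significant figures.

79.6 kelvin

By the inverse-square law, S = 1365/9.65² = 14.66 W/m².
Absorbed flux (global mean): S(1−α)/4 = 14.66·0.62/4 = 2.272 W/m².
Balancing against σT⁴: T = (2.272/5.67×10⁻⁸)^(1/4) = 79.56 K.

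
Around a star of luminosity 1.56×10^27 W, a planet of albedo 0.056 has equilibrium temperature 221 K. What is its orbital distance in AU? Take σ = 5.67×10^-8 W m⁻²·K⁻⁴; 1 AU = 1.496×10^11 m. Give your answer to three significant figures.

3.11 AU

Required flux: S = 4σT⁴/(1−α) = 573.1 W m⁻².
From L = 4πd²S, d = √(1.56×10^27/(4π·573.1)) = 4.654×10^11 m = 3.111 AU.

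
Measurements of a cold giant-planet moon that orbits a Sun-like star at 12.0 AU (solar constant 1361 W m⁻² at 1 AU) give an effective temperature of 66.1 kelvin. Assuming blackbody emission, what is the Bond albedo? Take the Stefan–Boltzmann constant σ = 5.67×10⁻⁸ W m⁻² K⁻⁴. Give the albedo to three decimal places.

Irradiance scales as 1/d², so S = 1361 W m⁻² × (1/12.0)² = 9.451 W m⁻².
Rearranging the radiative balance, α = 1 − 4σT⁴/S.
σT⁴ = 1.082 W m⁻², so 4σT⁴ = 4.330 W m⁻².
Hence α = 1 − 4.330/9.451 = 0.5419.

0.542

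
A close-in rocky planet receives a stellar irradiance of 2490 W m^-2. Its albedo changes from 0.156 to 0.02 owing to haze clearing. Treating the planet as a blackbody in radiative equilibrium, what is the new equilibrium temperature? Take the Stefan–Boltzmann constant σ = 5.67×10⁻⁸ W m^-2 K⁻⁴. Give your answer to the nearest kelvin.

322 K

T₂ = [S(1−α₂)/(4σ)]^(1/4) = [2490·0.98/(4σ)]^(1/4) = 322.1 K.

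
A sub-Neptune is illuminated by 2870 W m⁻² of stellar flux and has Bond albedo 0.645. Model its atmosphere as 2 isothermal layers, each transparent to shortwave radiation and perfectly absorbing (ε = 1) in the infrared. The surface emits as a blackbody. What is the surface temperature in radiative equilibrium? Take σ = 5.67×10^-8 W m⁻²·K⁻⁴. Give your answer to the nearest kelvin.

The effective emission temperature is T_e = [S(1−α)/(4σ)]^¼ = 258.9 K.
For an N-layer opaque stack, T_s⁴ = (N+1)T_e⁴, hence T_s = (3)^(1/4)×258.9 K = 340.7 K.

341 kelvin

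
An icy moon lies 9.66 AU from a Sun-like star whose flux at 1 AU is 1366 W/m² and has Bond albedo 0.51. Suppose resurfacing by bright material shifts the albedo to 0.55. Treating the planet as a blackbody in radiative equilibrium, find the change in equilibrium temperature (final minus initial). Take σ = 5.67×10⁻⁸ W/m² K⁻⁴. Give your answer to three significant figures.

Flux at the orbit: S = 1366/(9.66)² = 14.64 W/m².
Before: T₁ = [14.64·0.49/(4σ)]^(1/4) = 74.99 K.
With α = 0.55, T₂ = 73.41 K.
Change: 73.41 − 74.99 = -1.580 K.

-1.58 kelvin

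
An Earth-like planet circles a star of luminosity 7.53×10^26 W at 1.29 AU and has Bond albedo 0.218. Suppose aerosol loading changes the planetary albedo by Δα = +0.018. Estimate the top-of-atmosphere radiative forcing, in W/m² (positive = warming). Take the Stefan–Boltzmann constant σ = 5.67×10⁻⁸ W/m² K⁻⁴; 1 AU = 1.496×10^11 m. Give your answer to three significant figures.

-7.24 W/m²

Orbital distance: d = 1.29 AU = 1.930×10^11 m.
Spreading L over a sphere of radius d: S = 7.53×10^26/(4π·1.93×10^11²) = 1609 W/m².
TOA radiative forcing: ΔF = −S·Δα/4 = −1609·(+0.018)/4 = -7.240 W/m².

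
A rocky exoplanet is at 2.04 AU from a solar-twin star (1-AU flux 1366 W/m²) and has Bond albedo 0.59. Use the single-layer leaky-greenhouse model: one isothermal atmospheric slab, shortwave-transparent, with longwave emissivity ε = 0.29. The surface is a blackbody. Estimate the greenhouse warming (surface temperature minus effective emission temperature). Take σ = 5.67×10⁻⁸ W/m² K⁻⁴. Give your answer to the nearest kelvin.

Flux at the orbit: S = 1366/(2.04)² = 328.2 W/m².
Effective emission temperature (TOA balance): σT_e⁴ = S(1−α)/4 = 33.64 W/m² → T_e = 156.1 K.
Surface balance with a leaky layer gives σT_s⁴ = σT_e⁴·2/(2−ε), so T_s = T_e·[2/(2−0.29)]^(1/4) = 162.3 K.
Greenhouse warming: T_s − T_e = 6.234 K.

6 K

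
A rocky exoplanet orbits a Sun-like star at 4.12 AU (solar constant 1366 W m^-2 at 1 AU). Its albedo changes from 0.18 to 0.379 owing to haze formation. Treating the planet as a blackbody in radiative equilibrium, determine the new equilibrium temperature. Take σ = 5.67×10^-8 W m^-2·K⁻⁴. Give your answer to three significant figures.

122 K

Irradiance scales as 1/d², so S = 1366 W m^-2 × (1/4.12)² = 80.47 W m^-2.
With the new albedo, S(1−α₂)/4 = 12.49 W m^-2, so T₂ = 121.8 K.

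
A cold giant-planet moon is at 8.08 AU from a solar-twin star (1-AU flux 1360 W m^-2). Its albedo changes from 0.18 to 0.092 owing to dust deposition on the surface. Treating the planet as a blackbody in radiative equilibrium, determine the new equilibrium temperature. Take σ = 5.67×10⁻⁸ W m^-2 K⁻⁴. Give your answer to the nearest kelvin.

96 K

Flux at the orbit: S = 1360/(8.08)² = 20.83 W m^-2.
New equilibrium: T₂ = [(1−0.092)·20.83/(4σ)]^(1/4) = 95.56 K.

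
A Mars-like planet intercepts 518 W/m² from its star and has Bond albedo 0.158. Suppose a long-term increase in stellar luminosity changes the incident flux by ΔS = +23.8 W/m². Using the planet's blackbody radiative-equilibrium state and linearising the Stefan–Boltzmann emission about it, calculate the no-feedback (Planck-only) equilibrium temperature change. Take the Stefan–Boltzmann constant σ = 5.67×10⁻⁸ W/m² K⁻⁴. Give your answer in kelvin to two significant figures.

Reference equilibrium: T_e = [S(1−α)/(4σ)]^(1/4) = 209.4 K.
Only a fraction (1−α) is absorbed and it's spread over 4πR², so ΔF = (1−α)ΔS/4 = 5.010 W/m².
The Planck feedback parameter is 4σT_e³ = 2.083 W/m²/K.
ΔT₀ = ΔF/λ_P = 5.010/2.083 = 2.41 K.

2.4 K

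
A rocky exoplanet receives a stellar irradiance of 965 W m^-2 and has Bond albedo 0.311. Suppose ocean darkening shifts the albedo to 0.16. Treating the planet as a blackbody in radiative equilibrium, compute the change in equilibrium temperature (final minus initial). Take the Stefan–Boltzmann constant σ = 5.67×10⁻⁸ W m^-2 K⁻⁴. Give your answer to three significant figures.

With α = 0.311, T₁ = 232.7 K.
With α = 0.16, T₂ = 244.5 K.
Change: 244.5 − 232.7 = 11.82 K.

11.8 K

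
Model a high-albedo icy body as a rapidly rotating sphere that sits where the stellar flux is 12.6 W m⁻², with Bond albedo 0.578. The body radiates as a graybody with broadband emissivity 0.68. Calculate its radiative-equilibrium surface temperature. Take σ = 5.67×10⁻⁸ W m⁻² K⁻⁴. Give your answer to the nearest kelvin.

77 K

Absorbed flux (global mean): S(1−α)/4 = 12.60·0.422/4 = 1.329 W m⁻².
Equating to εσT⁴ with ε = 0.68: T = (1.329/0.68σ)^(1/4) = 76.63 K.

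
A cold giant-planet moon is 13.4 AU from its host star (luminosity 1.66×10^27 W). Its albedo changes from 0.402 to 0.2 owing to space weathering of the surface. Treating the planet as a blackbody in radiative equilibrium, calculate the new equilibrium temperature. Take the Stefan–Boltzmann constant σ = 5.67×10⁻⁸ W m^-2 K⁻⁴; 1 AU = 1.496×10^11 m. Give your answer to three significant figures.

104 K

Orbital distance: d = 13.4 AU = 2.005×10^12 m.
S = L/(4πd²) = 32.87 W m^-2.
With the new albedo, S(1−α₂)/4 = 6.574 W m^-2, so T₂ = 103.8 K.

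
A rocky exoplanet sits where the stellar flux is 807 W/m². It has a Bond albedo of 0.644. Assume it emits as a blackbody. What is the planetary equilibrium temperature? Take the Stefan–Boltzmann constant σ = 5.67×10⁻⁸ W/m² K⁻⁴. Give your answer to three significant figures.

189 kelvin

The planet absorbs (1−α)S over its disc πR² and re-emits over 4πR², so the mean absorbed flux is (1−0.644)·807.0/4 = 71.82 W/m².
In equilibrium σT⁴ equals this, so T = 188.7 K.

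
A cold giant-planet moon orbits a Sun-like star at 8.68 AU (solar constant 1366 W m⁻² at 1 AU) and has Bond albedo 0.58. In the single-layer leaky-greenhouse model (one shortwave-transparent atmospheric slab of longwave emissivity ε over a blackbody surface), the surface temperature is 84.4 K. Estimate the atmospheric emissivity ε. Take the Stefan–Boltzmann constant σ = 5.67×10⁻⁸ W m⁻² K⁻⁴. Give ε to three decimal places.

Irradiance scales as 1/d², so S = 1366 W m⁻² × (1/8.68)² = 18.13 W m⁻².
Effective temperature: T_e = [S(1−α)/(4σ)]^(1/4) = 76.12 K.
Inverting T_s⁴ = 2T_e⁴/(2−ε): (T_e/T_s)⁴ = 0.6617, so ε = 2(1 − 0.6617) = 0.6766.

0.677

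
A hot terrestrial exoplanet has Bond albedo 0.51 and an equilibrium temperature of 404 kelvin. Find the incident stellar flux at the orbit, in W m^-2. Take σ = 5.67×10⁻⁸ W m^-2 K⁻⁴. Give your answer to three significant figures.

12300 W m^-2

Invert the energy balance for S: S = 4σT⁴/(1−α).
The emitted flux is σT⁴ = 1510 W m^-2.
So S = 4×1510/(1−0.51) = 12330 W m^-2.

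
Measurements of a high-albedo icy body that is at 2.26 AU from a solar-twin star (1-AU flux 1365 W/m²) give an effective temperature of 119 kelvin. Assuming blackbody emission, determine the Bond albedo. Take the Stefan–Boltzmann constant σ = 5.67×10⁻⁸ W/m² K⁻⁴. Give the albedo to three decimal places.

By the inverse-square law, S = 1365/2.26² = 267.2 W/m².
From σT⁴ = S(1−α)/4 we invert for α: 1−α = 4σT⁴/S.
σT⁴ = 11.37 W/m², so 4σT⁴ = 45.48 W/m².
1−α = 45.48/267.2 = 0.1702, so α = 0.8298.

0.830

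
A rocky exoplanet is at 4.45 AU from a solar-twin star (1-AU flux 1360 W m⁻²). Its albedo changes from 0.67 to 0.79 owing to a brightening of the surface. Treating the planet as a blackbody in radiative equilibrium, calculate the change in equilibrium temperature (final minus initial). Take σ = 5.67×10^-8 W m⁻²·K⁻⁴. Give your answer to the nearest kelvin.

Irradiance scales as 1/d², so S = 1360 W m⁻² × (1/4.45)² = 68.68 W m⁻².
Before: T₁ = [68.68·0.33/(4σ)]^(1/4) = 99.98 K.
Final:   T₂ = [S(1−0.79)/(4σ)]^(1/4) = 89.30 K.
Change: 89.30 − 99.98 = -10.68 K.

-11 K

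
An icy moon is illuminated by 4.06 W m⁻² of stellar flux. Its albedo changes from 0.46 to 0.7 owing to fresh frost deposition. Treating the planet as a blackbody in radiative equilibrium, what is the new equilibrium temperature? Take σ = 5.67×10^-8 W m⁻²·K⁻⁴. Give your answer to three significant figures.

48.1 K

T₂ = [S(1−α₂)/(4σ)]^(1/4) = [4.060·0.3/(4σ)]^(1/4) = 48.14 K.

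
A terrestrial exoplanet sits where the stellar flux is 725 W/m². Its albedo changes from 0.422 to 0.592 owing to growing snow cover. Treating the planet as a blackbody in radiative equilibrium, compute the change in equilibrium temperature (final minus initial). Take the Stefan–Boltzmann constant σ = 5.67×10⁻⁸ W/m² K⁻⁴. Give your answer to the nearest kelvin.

-17 K

Initial: T₁ = [S(1−0.422)/(4σ)]^(1/4) = 207.3 K.
Final:   T₂ = [S(1−0.592)/(4σ)]^(1/4) = 190.0 K.
ΔT = T₂ − T₁ = -17.29 K.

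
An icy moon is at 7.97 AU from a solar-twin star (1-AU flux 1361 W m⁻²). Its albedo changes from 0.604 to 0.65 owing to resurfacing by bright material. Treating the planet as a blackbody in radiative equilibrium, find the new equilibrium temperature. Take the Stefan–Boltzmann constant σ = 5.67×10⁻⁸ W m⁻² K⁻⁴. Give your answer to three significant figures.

Irradiance scales as 1/d², so S = 1361 W m⁻² × (1/7.97)² = 21.43 W m⁻².
With the new albedo, S(1−α₂)/4 = 1.875 W m⁻², so T₂ = 75.83 K.

75.8 kelvin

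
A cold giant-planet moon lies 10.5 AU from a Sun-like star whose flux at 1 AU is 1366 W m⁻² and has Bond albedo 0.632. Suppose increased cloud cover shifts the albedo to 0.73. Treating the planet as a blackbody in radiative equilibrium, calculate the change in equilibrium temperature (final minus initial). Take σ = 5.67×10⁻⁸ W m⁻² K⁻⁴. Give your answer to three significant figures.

By the inverse-square law, S = 1366/10.5² = 12.39 W m⁻².
Initial: T₁ = [S(1−0.632)/(4σ)]^(1/4) = 66.96 K.
With α = 0.73, T₂ = 61.97 K.
Change: 61.97 − 66.96 = -4.988 K.

-4.99 K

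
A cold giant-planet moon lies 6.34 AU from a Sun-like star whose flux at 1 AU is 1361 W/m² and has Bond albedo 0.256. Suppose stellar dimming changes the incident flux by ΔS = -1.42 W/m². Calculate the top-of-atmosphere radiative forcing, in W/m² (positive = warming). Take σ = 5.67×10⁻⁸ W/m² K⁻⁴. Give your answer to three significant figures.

By the inverse-square law, S = 1361/6.34² = 33.86 W/m².
TOA radiative forcing: ΔF = (1−α)ΔS/4 = 0.744·(-1.42)/4 = -0.2641 W/m².

-0.264 W/m²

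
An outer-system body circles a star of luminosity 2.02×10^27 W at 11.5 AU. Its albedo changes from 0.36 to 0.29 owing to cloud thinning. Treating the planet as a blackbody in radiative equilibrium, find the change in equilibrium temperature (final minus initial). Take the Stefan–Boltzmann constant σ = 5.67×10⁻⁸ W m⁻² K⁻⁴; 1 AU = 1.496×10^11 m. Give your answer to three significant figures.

Orbital distance: d = 11.5 AU = 1.720×10^12 m.
Spreading L over a sphere of radius d: S = 2.02×10^27/(4π·1.72×10^12²) = 54.31 W m⁻².
Before: T₁ = [54.31·0.64/(4σ)]^(1/4) = 111.3 K.
With α = 0.29, T₂ = 114.2 K.
ΔT = T₂ − T₁ = 2.925 K.

2.92 K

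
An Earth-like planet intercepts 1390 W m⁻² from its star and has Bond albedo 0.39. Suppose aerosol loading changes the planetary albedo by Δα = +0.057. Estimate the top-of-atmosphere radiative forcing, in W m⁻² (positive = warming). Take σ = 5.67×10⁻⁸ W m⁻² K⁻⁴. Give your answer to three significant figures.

ΔF = −(S/4)Δα = −(1390/4)×(+0.057) = -19.81 W m⁻².

-19.8 W m⁻²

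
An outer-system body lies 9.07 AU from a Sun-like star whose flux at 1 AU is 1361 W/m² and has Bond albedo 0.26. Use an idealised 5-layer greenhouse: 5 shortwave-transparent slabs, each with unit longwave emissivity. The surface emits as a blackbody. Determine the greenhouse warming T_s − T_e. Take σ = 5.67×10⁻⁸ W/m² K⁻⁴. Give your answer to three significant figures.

Irradiance scales as 1/d², so S = 1361 W/m² × (1/9.07)² = 16.54 W/m².
The effective emission temperature is T_e = [S(1−α)/(4σ)]^¼ = 85.72 K.
Surface: T_s = (6)^¼·T_e = 134.2 K.
So the greenhouse effect raises the surface by 134.2 − 85.72 = 48.44 K.

48.4 K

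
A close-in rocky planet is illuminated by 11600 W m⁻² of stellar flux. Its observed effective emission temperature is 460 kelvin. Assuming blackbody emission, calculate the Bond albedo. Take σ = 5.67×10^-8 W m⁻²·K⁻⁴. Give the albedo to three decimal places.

0.125

Rearranging the radiative balance, α = 1 − 4σT⁴/S.
4σT⁴ = 4·5.67×10⁻⁸·(460)⁴ = 10150 W m⁻².
Hence α = 1 − 10150/11600 = 0.1246.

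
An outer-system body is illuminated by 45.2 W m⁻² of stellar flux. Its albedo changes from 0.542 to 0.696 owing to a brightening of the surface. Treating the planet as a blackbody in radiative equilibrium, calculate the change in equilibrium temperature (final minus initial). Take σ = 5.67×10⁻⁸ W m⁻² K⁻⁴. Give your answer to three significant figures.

Initial: T₁ = [S(1−0.542)/(4σ)]^(1/4) = 97.74 K.
After:  T₂ = [45.20·0.304/(4σ)]^(1/4) = 88.23 K.
ΔT = T₂ − T₁ = -9.519 K.

-9.52 K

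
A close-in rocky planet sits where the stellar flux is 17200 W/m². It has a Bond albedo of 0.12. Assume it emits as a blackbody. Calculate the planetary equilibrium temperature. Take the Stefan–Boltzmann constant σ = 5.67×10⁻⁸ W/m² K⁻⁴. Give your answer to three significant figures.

The planet absorbs (1−α)S over its disc πR² and re-emits over 4πR², so the mean absorbed flux is (1−0.12)·17200/4 = 3784 W/m².
Balancing against σT⁴: T = (3784/5.67×10⁻⁸)^(1/4) = 508.3 K.

508 K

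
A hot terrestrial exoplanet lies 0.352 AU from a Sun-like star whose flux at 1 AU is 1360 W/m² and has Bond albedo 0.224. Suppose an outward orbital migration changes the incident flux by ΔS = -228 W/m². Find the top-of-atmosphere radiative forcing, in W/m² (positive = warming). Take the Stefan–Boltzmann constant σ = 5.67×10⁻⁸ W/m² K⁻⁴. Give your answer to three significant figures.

By the inverse-square law, S = 1360/0.352² = 10980 W/m².
Only a fraction (1−α) is absorbed and it's spread over 4πR², so ΔF = (1−α)ΔS/4 = -44.23 W/m².

-44.2 W/m²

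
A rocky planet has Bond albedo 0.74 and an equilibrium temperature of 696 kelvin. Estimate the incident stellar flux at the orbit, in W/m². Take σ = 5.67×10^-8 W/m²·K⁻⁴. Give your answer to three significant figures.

2.05×10^5 W/m²

Invert the energy balance for S: S = 4σT⁴/(1−α).
σT⁴ = 5.67×10⁻⁸·(696)⁴ = 13310 W/m².
So S = 4×13310/(1−0.74) = 2.047×10^5 W/m².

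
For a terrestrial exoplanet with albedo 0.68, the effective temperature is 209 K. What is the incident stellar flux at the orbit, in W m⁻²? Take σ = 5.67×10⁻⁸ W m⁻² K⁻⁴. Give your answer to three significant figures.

1350 W m⁻²

From S(1−α)/4 = σT⁴: S = 4σT⁴/(1−α).
The emitted flux is σT⁴ = 108.2 W m⁻².
S = 4·108.2/0.32 = 1352 W m⁻².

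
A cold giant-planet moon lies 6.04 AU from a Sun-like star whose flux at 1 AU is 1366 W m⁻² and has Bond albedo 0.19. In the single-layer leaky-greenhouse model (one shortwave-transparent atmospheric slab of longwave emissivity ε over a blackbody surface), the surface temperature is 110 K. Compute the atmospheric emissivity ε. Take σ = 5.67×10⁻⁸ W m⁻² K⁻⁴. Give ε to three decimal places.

Irradiance scales as 1/d², so S = 1366 W m⁻² × (1/6.04)² = 37.44 W m⁻².
Effective temperature: T_e = [S(1−α)/(4σ)]^(1/4) = 107.5 K.
Since (2−ε)/2 = (T_e/T_s)⁴ = 0.9134, ε = 0.1733.

0.173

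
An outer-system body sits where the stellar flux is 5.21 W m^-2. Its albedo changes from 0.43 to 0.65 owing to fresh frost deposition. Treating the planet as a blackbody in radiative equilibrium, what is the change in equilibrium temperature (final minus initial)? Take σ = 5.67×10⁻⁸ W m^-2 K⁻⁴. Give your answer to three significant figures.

-6.90 K

With α = 0.43, T₁ = 60.15 K.
With α = 0.65, T₂ = 53.25 K.
Change: 53.25 − 60.15 = -6.905 K.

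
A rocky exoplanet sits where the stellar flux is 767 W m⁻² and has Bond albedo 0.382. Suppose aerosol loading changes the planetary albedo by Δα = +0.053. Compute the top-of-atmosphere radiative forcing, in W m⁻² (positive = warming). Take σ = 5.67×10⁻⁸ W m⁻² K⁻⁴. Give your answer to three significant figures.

-10.2 W m⁻²

TOA radiative forcing: ΔF = −S·Δα/4 = −767.0·(+0.053)/4 = -10.16 W m⁻².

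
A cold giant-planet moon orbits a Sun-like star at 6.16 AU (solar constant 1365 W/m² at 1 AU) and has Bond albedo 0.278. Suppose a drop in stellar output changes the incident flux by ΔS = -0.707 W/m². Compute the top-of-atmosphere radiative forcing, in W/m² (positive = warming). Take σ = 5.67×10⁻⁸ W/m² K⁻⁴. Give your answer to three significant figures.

-0.128 W/m²

By the inverse-square law, S = 1365/6.16² = 35.97 W/m².
ΔF = Δ[S(1−α)]/4 = (1−0.278)·-0.707/4 = -0.1276 W/m².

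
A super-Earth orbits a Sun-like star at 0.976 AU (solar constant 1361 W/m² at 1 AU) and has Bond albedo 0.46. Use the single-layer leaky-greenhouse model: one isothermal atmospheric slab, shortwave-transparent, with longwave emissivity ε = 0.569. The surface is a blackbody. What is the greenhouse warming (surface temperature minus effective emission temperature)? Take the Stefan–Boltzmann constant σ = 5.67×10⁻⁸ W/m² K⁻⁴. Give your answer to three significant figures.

21.1 kelvin

By the inverse-square law, S = 1361/0.976² = 1429 W/m².
Effective emission temperature (TOA balance): σT_e⁴ = S(1−α)/4 = 192.9 W/m² → T_e = 241.5 K.
Surface balance with a leaky layer gives σT_s⁴ = σT_e⁴·2/(2−ε), so T_s = T_e·[2/(2−0.569)]^(1/4) = 262.6 K.
T_s − T_e = 262.6 − 241.5 = 21.08 K.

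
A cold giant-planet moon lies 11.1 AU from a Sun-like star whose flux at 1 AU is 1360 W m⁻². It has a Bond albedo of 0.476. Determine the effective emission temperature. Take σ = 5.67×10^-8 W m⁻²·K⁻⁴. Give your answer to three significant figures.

Irradiance scales as 1/d², so S = 1360 W m⁻² × (1/11.1)² = 11.04 W m⁻².
Averaging over the sphere, the absorbed flux is S(1−α)/4 = 1.446 W m⁻².
In equilibrium σT⁴ equals this, so T = 71.06 K.

71.1 kelvin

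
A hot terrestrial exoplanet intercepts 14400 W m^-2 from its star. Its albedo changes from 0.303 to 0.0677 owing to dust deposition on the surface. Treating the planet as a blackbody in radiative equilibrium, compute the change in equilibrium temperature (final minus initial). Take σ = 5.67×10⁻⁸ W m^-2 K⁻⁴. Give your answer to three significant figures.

34.6 kelvin

Before: T₁ = [14400·0.697/(4σ)]^(1/4) = 458.7 K.
After:  T₂ = [14400·0.932/(4σ)]^(1/4) = 493.3 K.
ΔT = T₂ − T₁ = 34.59 K.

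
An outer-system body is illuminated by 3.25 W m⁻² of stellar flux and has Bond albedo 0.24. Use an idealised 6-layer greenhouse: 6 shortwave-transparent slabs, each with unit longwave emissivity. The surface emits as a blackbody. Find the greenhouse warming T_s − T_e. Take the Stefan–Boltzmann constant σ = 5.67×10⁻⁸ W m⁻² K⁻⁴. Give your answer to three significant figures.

OLR = S(1−α)/4 = 0.6175 W m⁻²; the top layer radiates at T_e = 57.45 K.
Surface: T_s = (7)^¼·T_e = 93.44 K.
So the greenhouse effect raises the surface by 93.44 − 57.45 = 35.99 K.

36.0 K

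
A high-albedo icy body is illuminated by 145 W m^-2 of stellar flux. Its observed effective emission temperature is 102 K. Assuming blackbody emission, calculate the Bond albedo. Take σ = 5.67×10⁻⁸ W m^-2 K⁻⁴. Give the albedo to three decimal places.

Energy balance: S(1−α)/4 = σT⁴, so 1−α = 4σT⁴/S.
σT⁴ = 6.137 W m^-2, so 4σT⁴ = 24.55 W m^-2.
Hence α = 1 − 24.55/145.0 = 0.8307.

0.831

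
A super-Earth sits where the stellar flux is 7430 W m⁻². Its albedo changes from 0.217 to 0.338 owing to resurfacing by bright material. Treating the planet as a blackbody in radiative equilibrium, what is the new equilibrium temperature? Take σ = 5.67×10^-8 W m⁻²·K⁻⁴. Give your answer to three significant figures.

384 K

New equilibrium: T₂ = [(1−0.338)·7430/(4σ)]^(1/4) = 383.8 K.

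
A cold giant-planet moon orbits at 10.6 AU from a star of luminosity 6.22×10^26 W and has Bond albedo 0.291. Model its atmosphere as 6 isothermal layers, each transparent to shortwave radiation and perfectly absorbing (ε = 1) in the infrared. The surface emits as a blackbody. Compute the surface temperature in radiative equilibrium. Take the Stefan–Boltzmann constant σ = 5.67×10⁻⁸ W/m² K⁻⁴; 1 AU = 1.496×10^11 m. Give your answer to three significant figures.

Orbital distance: d = 10.6 AU = 1.586×10^12 m.
Flux at the orbit: S = L/(4πd²) = 6.22×10^26/(4π·(1.59×10^12)²) = 19.68 W/m².
The effective emission temperature is T_e = [S(1−α)/(4σ)]^¼ = 88.57 K.
For an N-layer opaque stack, T_s⁴ = (N+1)T_e⁴, hence T_s = (7)^(1/4)×88.57 K = 144.1 K.

144 K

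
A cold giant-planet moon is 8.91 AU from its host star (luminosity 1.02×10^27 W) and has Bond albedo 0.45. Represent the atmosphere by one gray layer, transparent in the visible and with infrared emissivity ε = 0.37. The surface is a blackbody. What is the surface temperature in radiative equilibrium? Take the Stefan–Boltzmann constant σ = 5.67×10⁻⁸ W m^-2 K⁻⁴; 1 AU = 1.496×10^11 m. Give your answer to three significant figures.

108 K

Orbital distance: d = 8.91 AU = 1.333×10^12 m.
S = L/(4πd²) = 45.68 W m^-2.
At the top of the atmosphere, σT_e⁴ = S(1−α)/4 = 6.282 W m^-2, giving T_e = 102.6 K.
The surface balance (absorbed SW + ε·downward IR = σT_s⁴) with T_a⁴ = T_s⁴/2 reduces to T_s = T_e·[2/(2−ε)]^¼ = 108.0 K.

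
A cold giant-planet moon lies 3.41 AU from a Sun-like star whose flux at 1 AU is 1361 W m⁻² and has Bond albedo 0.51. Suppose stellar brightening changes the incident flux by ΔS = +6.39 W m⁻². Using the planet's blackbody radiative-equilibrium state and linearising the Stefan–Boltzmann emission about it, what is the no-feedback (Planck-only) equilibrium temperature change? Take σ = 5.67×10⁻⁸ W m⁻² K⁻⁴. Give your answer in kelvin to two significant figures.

Irradiance scales as 1/d², so S = 1361 W m⁻² × (1/3.41)² = 117.0 W m⁻².
Unperturbed T_e = [117.0·(1−0.51)/(4σ)]^¼ = 126.1 K.
Only a fraction (1−α) is absorbed and it's spread over 4πR², so ΔF = (1−α)ΔS/4 = 0.7828 W m⁻².
Linearising σT⁴ gives d(σT⁴)/dT = 4σT_e³ = 0.4548 W m⁻² per K.
ΔT₀ = ΔF/λ_P = 0.7828/0.4548 = 1.72 K.

1.7 kelvin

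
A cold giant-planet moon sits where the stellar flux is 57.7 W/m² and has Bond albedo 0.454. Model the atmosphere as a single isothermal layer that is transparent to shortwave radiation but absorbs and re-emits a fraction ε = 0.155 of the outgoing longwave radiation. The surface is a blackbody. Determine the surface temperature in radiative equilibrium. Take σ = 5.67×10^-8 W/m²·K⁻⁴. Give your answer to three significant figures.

111 K

At the top of the atmosphere, σT_e⁴ = S(1−α)/4 = 7.876 W/m², giving T_e = 108.6 K.
The surface balance (absorbed SW + ε·downward IR = σT_s⁴) with T_a⁴ = T_s⁴/2 reduces to T_s = T_e·[2/(2−ε)]^¼ = 110.8 K.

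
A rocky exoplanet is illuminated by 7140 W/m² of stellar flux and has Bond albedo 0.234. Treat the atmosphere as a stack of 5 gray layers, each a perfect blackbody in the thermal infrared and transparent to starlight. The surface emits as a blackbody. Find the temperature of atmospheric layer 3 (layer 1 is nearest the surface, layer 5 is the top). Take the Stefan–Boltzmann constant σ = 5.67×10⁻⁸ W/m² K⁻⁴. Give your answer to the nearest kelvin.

519 kelvin

Top-of-atmosphere balance: σT_e⁴ = S(1−α)/4 = 1367 W/m² → T_e = 394.1 K.
The net upward flux σT_e⁴ is constant between every pair of levels, so T_k⁴ = (N+1−k)T_e⁴.
T_3 = (3)^(1/4)·394.1 = 518.6 K.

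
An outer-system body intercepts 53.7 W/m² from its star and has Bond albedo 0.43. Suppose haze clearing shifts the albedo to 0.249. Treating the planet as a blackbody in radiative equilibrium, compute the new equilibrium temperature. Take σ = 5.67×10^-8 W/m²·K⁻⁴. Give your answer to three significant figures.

115 K

With the new albedo, S(1−α₂)/4 = 10.08 W/m², so T₂ = 115.5 K.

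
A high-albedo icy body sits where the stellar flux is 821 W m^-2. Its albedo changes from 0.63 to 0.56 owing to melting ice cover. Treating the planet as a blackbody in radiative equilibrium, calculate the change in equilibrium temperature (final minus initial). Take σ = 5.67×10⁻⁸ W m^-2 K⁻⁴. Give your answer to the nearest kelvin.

8 K

Before: T₁ = [821.0·0.37/(4σ)]^(1/4) = 191.3 K.
After:  T₂ = [821.0·0.44/(4σ)]^(1/4) = 199.8 K.
ΔT = T₂ − T₁ = 8.469 K.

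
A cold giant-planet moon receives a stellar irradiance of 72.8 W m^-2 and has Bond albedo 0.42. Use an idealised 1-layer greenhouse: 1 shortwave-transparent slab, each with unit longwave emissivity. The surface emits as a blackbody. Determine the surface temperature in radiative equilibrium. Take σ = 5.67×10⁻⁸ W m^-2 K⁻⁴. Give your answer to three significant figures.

139 K

The effective emission temperature is T_e = [S(1−α)/(4σ)]^¼ = 116.8 K.
For an N-layer opaque stack, T_s⁴ = (N+1)T_e⁴, hence T_s = (2)^(1/4)×116.8 K = 138.9 K.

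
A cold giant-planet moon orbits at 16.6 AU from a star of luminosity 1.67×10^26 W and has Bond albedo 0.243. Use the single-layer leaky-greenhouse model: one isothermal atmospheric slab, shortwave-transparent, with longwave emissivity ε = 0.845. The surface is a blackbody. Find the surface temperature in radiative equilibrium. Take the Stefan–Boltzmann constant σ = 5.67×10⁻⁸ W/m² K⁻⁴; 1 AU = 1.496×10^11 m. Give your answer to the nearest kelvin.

Orbital distance: d = 16.6 AU = 2.483×10^12 m.
S = L/(4πd²) = 2.155 W/m².
The planet radiates to space at T_e = [S(1−α)/(4σ)]^(1/4) = 51.79 K.
The surface balance (absorbed SW + ε·downward IR = σT_s⁴) with T_a⁴ = T_s⁴/2 reduces to T_s = T_e·[2/(2−ε)]^¼ = 59.41 K.

59 K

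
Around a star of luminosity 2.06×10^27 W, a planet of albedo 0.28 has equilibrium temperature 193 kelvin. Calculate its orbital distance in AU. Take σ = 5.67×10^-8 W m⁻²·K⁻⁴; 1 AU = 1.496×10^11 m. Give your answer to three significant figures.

4.09 AU

Energy balance gives S = 4σT⁴/(1−α) = 437.1 W m⁻².
From L = 4πd²S, d = √(2.06×10^27/(4π·437.1)) = 6.124×10^11 m = 4.094 AU.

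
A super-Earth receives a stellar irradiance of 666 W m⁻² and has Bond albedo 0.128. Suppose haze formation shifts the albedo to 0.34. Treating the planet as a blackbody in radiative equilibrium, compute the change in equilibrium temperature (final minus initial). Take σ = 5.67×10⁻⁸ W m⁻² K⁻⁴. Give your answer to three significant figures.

-15.1 K

Before: T₁ = [666.0·0.872/(4σ)]^(1/4) = 225.0 K.
Final:   T₂ = [S(1−0.34)/(4σ)]^(1/4) = 209.8 K.
Change: 209.8 − 225.0 = -15.13 K.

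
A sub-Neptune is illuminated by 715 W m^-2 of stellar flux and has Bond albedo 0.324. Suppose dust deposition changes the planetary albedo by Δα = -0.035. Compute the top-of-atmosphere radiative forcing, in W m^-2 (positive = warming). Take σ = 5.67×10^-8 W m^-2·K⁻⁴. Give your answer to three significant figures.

6.26 W m^-2

The change in absorbed flux is Δ[S(1−α)/4] = −SΔα/4 = 6.256 W m^-2.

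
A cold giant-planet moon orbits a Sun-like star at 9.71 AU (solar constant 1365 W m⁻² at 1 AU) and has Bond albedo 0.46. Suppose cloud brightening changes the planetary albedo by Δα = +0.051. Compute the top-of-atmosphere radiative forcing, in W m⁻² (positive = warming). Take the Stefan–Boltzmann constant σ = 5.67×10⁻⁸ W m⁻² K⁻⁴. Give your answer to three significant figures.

By the inverse-square law, S = 1365/9.71² = 14.48 W m⁻².
TOA radiative forcing: ΔF = −S·Δα/4 = −14.48·(+0.051)/4 = -0.1846 W m⁻².

-0.185 W m⁻²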